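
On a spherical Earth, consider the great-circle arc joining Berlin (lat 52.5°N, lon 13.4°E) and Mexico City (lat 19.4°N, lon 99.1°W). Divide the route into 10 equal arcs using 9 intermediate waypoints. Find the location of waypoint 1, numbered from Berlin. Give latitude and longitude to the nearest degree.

Write both endpoints as unit vectors p₁, p₂ with components (cos φ cos λ, cos φ sin λ, sin φ).
The central angle between the endpoints is δ = arccos(p₁·p₂) ≈ 1.527 rad (87.5°).
Interpolate at f = 1/10 with slerp weights a = sin((1−f)δ)/sin δ ≈ 0.982, b = sin(fδ)/sin δ ≈ 0.152.
p = a·p₁ + b·p₂ ≈ (0.559, -0.003, 0.829); φ = arcsin(p_z) ≈ 56.04°, λ = atan2(p_y, p_x) ≈ -0.34°.

≈ lat 56°N, lon 0°E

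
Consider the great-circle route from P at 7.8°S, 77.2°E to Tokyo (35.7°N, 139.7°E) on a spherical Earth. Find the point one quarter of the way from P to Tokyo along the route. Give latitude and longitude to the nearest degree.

From cos δ = sin φ₁ sin φ₂ + cos φ₁ cos φ₂ cos Δλ, the central angle is δ ≈ 1.274 rad (73.0°).
Interpolate at f = 1/4 with slerp weights a = sin((1−f)δ)/sin δ ≈ 0.854, b = sin(fδ)/sin δ ≈ 0.327.
p = a·p₁ + b·p₂ ≈ (-0.015, 0.997, 0.075); φ = arcsin(p_z) ≈ 4.31°, λ = atan2(p_y, p_x) ≈ 90.88°.

≈ 4°N, 91°E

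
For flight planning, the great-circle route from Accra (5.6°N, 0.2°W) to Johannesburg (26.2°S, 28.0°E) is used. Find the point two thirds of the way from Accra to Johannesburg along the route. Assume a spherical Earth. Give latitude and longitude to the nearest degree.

≈ 16°S, 18°E

Write both endpoints as unit vectors p₁, p₂ with components (cos φ cos λ, cos φ sin λ, sin φ).
The central angle between the endpoints is δ = arccos(p₁·p₂) ≈ 0.732 rad (41.9°).
Interpolate at f = 2/3 with slerp weights a = sin((1−f)δ)/sin δ ≈ 0.361, b = sin(fδ)/sin δ ≈ 0.702.
p = a·p₁ + b·p₂ ≈ (0.915, 0.294, -0.274); φ = arcsin(p_z) ≈ -15.93°, λ = atan2(p_y, p_x) ≈ 17.82°.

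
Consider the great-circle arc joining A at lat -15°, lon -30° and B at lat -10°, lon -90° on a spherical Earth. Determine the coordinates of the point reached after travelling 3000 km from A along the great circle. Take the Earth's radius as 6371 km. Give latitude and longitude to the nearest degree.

≈ lat -15°, lon -58°

From cos δ = sin φ₁ sin φ₂ + cos φ₁ cos φ₂ cos Δλ, the central angle is δ ≈ 1.023 rad (58.6°). The total great-circle distance is δ·R ≈ 1.023 × 6371 ≈ 6519 km, so the target fraction is f = 3000/6519 ≈ 0.460.
Interpolate at f ≈ 0.460 with slerp weights a = sin((1−f)δ)/sin δ ≈ 0.615, b = sin(fδ)/sin δ ≈ 0.531.
p = a·p₁ + b·p₂ ≈ (0.514, -0.820, -0.251); φ = arcsin(p_z) ≈ -14.56°, λ = atan2(p_y, p_x) ≈ -57.92°.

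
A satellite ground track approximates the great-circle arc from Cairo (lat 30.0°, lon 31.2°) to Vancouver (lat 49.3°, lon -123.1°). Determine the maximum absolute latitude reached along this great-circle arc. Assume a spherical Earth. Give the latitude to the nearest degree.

≈ 76°

The great circle lies in the plane with unit normal n̂ = (p₁ × p₂)/|p₁ × p₂|.
Here n̂_z ≈ -0.247; the vertex latitude is φ_max = arccos|n̂_z| ≈ 75.7°.
Check via Clairaut: cos φ_max = |cos φ₁| · sin C = cos(30.0°)·sin(16.6°) ≈ 0.247, again giving ≈ 75.7°.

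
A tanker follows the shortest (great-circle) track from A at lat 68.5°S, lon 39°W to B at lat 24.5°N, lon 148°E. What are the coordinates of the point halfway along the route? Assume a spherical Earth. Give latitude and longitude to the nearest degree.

≈ lat 43°S, lon 153°E

Write both endpoints as unit vectors p₁, p₂ with components (cos φ cos λ, cos φ sin λ, sin φ).
The central angle between the endpoints is δ = arccos(p₁·p₂) ≈ 2.370 rad (135.8°).
Interpolate at f = 1/2 with slerp weights a = sin((1−f)δ)/sin δ ≈ 1.329, b = sin(fδ)/sin δ ≈ 1.329.
p = a·p₁ + b·p₂ ≈ (-0.647, 0.334, -0.685); φ = arcsin(p_z) ≈ -43.26°, λ = atan2(p_y, p_x) ≈ 152.68°.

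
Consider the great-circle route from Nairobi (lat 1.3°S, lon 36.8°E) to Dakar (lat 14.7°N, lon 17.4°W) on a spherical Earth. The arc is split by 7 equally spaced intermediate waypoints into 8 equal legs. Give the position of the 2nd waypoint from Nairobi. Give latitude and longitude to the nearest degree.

Write both endpoints as unit vectors p₁, p₂ with components (cos φ cos λ, cos φ sin λ, sin φ).
The central angle between the endpoints is δ = arccos(p₁·p₂) ≈ 0.977 rad (56.0°).
Interpolate at f = 2/8 with slerp weights a = sin((1−f)δ)/sin δ ≈ 0.807, b = sin(fδ)/sin δ ≈ 0.292.
p = a·p₁ + b·p₂ ≈ (0.915, 0.399, 0.056); φ = arcsin(p_z) ≈ 3.19°, λ = atan2(p_y, p_x) ≈ 23.55°.

≈ lat 3°N, lon 24°E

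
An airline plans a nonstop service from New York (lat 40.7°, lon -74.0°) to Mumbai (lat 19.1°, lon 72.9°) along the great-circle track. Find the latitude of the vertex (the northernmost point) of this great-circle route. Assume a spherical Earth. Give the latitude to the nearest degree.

The great circle lies in the plane with unit normal n̂ = (p₁ × p₂)/|p₁ × p₂|.
Here n̂_z ≈ +0.424; the vertex latitude is φ_max = arccos|n̂_z| ≈ 64.9°.

≈ 65°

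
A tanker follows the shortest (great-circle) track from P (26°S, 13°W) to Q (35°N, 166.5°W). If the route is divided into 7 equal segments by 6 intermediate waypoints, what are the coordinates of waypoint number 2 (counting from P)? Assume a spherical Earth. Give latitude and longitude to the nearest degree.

Write both endpoints as unit vectors p₁, p₂ with components (cos φ cos λ, cos φ sin λ, sin φ).
The central angle between the endpoints is δ = arccos(p₁·p₂) ≈ 2.715 rad (155.6°).
Interpolate at f = 2/7 with slerp weights a = sin((1−f)δ)/sin δ ≈ 2.254, b = sin(fδ)/sin δ ≈ 1.692.
p = a·p₁ + b·p₂ ≈ (0.626, -0.779, -0.018); φ = arcsin(p_z) ≈ -1.02°, λ = atan2(p_y, p_x) ≈ -51.20°.

≈ (1°S, 51°W)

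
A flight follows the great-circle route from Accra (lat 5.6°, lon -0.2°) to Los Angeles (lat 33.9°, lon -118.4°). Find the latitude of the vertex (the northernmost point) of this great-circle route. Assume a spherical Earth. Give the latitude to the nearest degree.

The great circle lies in the plane with unit normal n̂ = (p₁ × p₂)/|p₁ × p₂|.
Here n̂_z ≈ -0.773; the vertex latitude is φ_max = arccos|n̂_z| ≈ 39.4°.

≈ 39°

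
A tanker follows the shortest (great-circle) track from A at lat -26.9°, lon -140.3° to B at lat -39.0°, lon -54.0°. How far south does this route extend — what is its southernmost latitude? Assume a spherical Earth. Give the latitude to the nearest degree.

≈ -43°

The great circle lies in the plane with unit normal n̂ = (p₁ × p₂)/|p₁ × p₂|.
Here n̂_z ≈ +0.733; the vertex latitude is φ_max = arccos|n̂_z| ≈ 42.9°.
Check via Clairaut: cos φ_max = |cos φ₁| · sin C = cos(26.9°)·sin(124.8°) ≈ 0.733, again giving ≈ 42.9°.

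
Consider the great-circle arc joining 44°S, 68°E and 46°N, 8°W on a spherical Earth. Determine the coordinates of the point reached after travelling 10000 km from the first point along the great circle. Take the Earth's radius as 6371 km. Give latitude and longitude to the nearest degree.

≈ 29°N, 11°E

Write both endpoints as unit vectors p₁, p₂ with components (cos φ cos λ, cos φ sin λ, sin φ).
The central angle between the endpoints is δ = arccos(p₁·p₂) ≈ 1.959 rad (112.3°). The total great-circle distance is δ·R ≈ 1.959 × 6371 ≈ 12483 km, so the target fraction is f = 10000/12483 ≈ 0.801.
Interpolate at f ≈ 0.801 with slerp weights a = sin((1−f)δ)/sin δ ≈ 0.410, b = sin(fδ)/sin δ ≈ 1.081.
p = a·p₁ + b·p₂ ≈ (0.854, 0.169, 0.492); φ = arcsin(p_z) ≈ 29.48°, λ = atan2(p_y, p_x) ≈ 11.22°.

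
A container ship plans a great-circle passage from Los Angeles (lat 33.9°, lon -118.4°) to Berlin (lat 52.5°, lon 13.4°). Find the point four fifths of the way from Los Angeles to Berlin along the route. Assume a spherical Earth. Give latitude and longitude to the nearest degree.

Convert each endpoint to a unit vector on the sphere (x = cos φ cos λ, y = cos φ sin λ, z = sin φ).
The central angle between the endpoints is δ = arccos(p₁·p₂) ≈ 1.465 rad (83.9°).
Interpolate at f = 4/5 with slerp weights a = sin((1−f)δ)/sin δ ≈ 0.290, b = sin(fδ)/sin δ ≈ 0.927.
p = a·p₁ + b·p₂ ≈ (0.434, -0.081, 0.897); φ = arcsin(p_z) ≈ 63.79°, λ = atan2(p_y, p_x) ≈ -10.61°.

≈ lat 64°, lon -11°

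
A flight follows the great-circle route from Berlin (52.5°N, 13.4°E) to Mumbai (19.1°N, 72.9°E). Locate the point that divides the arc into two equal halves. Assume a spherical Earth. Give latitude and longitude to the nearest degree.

From cos δ = sin φ₁ sin φ₂ + cos φ₁ cos φ₂ cos Δλ, the central angle is δ ≈ 0.987 rad (56.5°).
Interpolate at f = 1/2 with slerp weights a = sin((1−f)δ)/sin δ ≈ 0.568, b = sin(fδ)/sin δ ≈ 0.568.
p = a·p₁ + b·p₂ ≈ (0.494, 0.593, 0.636); φ = arcsin(p_z) ≈ 39.50°, λ = atan2(p_y, p_x) ≈ 50.20°.

≈ (40°N, 50°E)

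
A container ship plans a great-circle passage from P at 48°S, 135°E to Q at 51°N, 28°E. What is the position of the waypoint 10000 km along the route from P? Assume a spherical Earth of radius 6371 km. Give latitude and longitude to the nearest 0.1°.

≈ 21.0°N, 70.4°E

Write both endpoints as unit vectors p₁, p₂ with components (cos φ cos λ, cos φ sin λ, sin φ).
The central angle between the endpoints is δ = arccos(p₁·p₂) ≈ 2.347 rad (134.5°). The total great-circle distance is δ·R ≈ 2.347 × 6371 ≈ 14953 km, so the target fraction is f = 10000/14953 ≈ 0.669.
Interpolate at f ≈ 0.669 with slerp weights a = sin((1−f)δ)/sin δ ≈ 0.983, b = sin(fδ)/sin δ ≈ 1.402.
p = a·p₁ + b·p₂ ≈ (0.314, 0.879, 0.359); φ = arcsin(p_z) ≈ 21.01°, λ = atan2(p_y, p_x) ≈ 70.37°.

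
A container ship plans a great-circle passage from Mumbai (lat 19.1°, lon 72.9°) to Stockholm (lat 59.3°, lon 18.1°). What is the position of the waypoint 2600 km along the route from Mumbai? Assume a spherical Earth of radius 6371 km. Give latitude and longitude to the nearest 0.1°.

The haversine formula gives a central angle δ ≈ 0.977 rad (56.0°) between the endpoints. The total great-circle distance is δ·R ≈ 0.977 × 6371 ≈ 6225 km, so the target fraction is f = 2600/6225 ≈ 0.418.
Interpolate at f ≈ 0.418 with slerp weights a = sin((1−f)δ)/sin δ ≈ 0.650, b = sin(fδ)/sin δ ≈ 0.479.
p = a·p₁ + b·p₂ ≈ (0.413, 0.663, 0.624); φ = arcsin(p_z) ≈ 38.64°, λ = atan2(p_y, p_x) ≈ 58.08°.

≈ lat 38.6°, lon 58.1°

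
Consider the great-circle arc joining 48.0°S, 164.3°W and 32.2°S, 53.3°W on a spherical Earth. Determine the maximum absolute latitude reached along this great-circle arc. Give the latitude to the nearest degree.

The great circle lies in the plane with unit normal n̂ = (p₁ × p₂)/|p₁ × p₂|.
Here n̂_z ≈ +0.539; the vertex latitude is φ_max = arccos|n̂_z| ≈ 57.4°.
Check via Clairaut: cos φ_max = |cos φ₁| · sin C = cos(48.0°)·sin(126.4°) ≈ 0.539, again giving ≈ 57.4°.

≈ 57°S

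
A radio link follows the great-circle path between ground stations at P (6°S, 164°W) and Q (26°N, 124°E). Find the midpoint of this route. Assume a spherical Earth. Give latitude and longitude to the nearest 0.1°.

≈ (12.3°N, 162.1°E)

The haversine formula gives a central angle δ ≈ 1.338 rad (76.7°) between the endpoints.
Interpolate at f = 1/2 with slerp weights a = sin((1−f)δ)/sin δ ≈ 0.637, b = sin(fδ)/sin δ ≈ 0.637.
p = a·p₁ + b·p₂ ≈ (-0.930, 0.300, 0.213); φ = arcsin(p_z) ≈ 12.29°, λ = atan2(p_y, p_x) ≈ 162.10°.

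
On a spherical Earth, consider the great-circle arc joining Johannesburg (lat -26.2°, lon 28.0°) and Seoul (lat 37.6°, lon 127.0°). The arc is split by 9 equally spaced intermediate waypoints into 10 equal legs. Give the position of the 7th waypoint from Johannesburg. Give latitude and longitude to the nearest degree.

≈ lat 22°, lon 92°

Write both endpoints as unit vectors p₁, p₂ with components (cos φ cos λ, cos φ sin λ, sin φ).
The central angle between the endpoints is δ = arccos(p₁·p₂) ≈ 1.961 rad (112.4°).
Interpolate at f = 7/10 with slerp weights a = sin((1−f)δ)/sin δ ≈ 0.600, b = sin(fδ)/sin δ ≈ 1.060.
p = a·p₁ + b·p₂ ≈ (-0.030, 0.924, 0.382); φ = arcsin(p_z) ≈ 22.45°, λ = atan2(p_y, p_x) ≈ 91.86°.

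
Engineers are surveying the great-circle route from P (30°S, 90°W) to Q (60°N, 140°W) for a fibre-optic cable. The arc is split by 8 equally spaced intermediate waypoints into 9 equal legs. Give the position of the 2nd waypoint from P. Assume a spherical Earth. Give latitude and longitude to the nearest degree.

≈ (9°S, 98°W)

From cos δ = sin φ₁ sin φ₂ + cos φ₁ cos φ₂ cos Δλ, the central angle is δ ≈ 1.726 rad (98.9°).
Interpolate at f = 2/9 with slerp weights a = sin((1−f)δ)/sin δ ≈ 0.986, b = sin(fδ)/sin δ ≈ 0.379.
p = a·p₁ + b·p₂ ≈ (-0.145, -0.976, -0.165); φ = arcsin(p_z) ≈ -9.49°, λ = atan2(p_y, p_x) ≈ -98.46°.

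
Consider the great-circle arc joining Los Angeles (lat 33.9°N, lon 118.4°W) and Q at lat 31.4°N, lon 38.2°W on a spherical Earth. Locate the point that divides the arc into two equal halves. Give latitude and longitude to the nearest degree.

From cos δ = sin φ₁ sin φ₂ + cos φ₁ cos φ₂ cos Δλ, the central angle is δ ≈ 1.147 rad (65.7°).
Interpolate at f = 1/2 with slerp weights a = sin((1−f)δ)/sin δ ≈ 0.595, b = sin(fδ)/sin δ ≈ 0.595.
p = a·p₁ + b·p₂ ≈ (0.164, -0.749, 0.642); φ = arcsin(p_z) ≈ 39.95°, λ = atan2(p_y, p_x) ≈ -77.63°.

≈ lat 40°N, lon 78°W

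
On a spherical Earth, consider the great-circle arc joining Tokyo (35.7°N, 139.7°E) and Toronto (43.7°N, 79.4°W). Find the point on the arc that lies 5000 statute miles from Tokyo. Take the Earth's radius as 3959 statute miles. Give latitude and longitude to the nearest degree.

≈ 60°N, 101°W

Convert each endpoint to a unit vector on the sphere (x = cos φ cos λ, y = cos φ sin λ, z = sin φ).
The central angle between the endpoints is δ = arccos(p₁·p₂) ≈ 1.623 rad (93.0°). The total great-circle distance is δ·R ≈ 1.623 × 3959 ≈ 6427 mi, so the target fraction is f = 5000/6427 ≈ 0.778.
Interpolate at f ≈ 0.778 with slerp weights a = sin((1−f)δ)/sin δ ≈ 0.353, b = sin(fδ)/sin δ ≈ 0.954.
p = a·p₁ + b·p₂ ≈ (-0.092, -0.493, 0.865); φ = arcsin(p_z) ≈ 59.92°, λ = atan2(p_y, p_x) ≈ -100.55°.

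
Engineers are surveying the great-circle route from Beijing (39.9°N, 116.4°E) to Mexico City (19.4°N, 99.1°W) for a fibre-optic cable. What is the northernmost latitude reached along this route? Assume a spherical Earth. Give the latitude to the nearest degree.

The great circle lies in the plane with unit normal n̂ = (p₁ × p₂)/|p₁ × p₂|.
Here n̂_z ≈ +0.453; the vertex latitude is φ_max = arccos|n̂_z| ≈ 63.0°.

≈ 63°N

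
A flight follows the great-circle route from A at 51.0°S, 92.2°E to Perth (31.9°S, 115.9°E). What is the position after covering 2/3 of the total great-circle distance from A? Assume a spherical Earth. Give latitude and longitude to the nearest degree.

Write both endpoints as unit vectors p₁, p₂ with components (cos φ cos λ, cos φ sin λ, sin φ).
The central angle between the endpoints is δ = arccos(p₁·p₂) ≈ 0.451 rad (25.9°).
Interpolate at f = 2/3 with slerp weights a = sin((1−f)δ)/sin δ ≈ 0.344, b = sin(fδ)/sin δ ≈ 0.679.
p = a·p₁ + b·p₂ ≈ (-0.260, 0.735, -0.626); φ = arcsin(p_z) ≈ -38.76°, λ = atan2(p_y, p_x) ≈ 109.50°.

≈ 39°S, 109°E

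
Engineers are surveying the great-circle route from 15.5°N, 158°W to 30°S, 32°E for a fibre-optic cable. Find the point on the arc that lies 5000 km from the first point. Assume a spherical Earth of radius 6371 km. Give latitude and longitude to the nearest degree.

≈ 23°S, 179°E

Write both endpoints as unit vectors p₁, p₂ with components (cos φ cos λ, cos φ sin λ, sin φ).
The central angle between the endpoints is δ = arccos(p₁·p₂) ≈ 2.842 rad (162.8°). The total great-circle distance is δ·R ≈ 2.842 × 6371 ≈ 18107 km, so the target fraction is f = 5000/18107 ≈ 0.276.
Interpolate at f ≈ 0.276 with slerp weights a = sin((1−f)δ)/sin δ ≈ 2.996, b = sin(fδ)/sin δ ≈ 2.395.
p = a·p₁ + b·p₂ ≈ (-0.918, 0.018, -0.397); φ = arcsin(p_z) ≈ -23.38°, λ = atan2(p_y, p_x) ≈ 178.90°.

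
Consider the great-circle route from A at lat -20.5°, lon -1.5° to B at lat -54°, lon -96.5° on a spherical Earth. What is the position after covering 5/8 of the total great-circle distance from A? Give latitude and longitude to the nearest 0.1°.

The haversine formula gives a central angle δ ≈ 1.333 rad (76.4°) between the endpoints.
Interpolate at f = 5/8 with slerp weights a = sin((1−f)δ)/sin δ ≈ 0.493, b = sin(fδ)/sin δ ≈ 0.762.
p = a·p₁ + b·p₂ ≈ (0.411, -0.457, -0.789); φ = arcsin(p_z) ≈ -52.08°, λ = atan2(p_y, p_x) ≈ -48.01°.

≈ lat -52.1°, lon -48.0°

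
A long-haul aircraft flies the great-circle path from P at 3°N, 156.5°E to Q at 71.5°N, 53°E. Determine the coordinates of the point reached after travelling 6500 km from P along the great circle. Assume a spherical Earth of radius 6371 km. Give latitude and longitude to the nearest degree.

≈ 57°N, 128°E

Convert each endpoint to a unit vector on the sphere (x = cos φ cos λ, y = cos φ sin λ, z = sin φ).
The central angle between the endpoints is δ = arccos(p₁·p₂) ≈ 1.595 rad (91.4°). The total great-circle distance is δ·R ≈ 1.595 × 6371 ≈ 10163 km, so the target fraction is f = 6500/10163 ≈ 0.640.
Interpolate at f ≈ 0.640 with slerp weights a = sin((1−f)δ)/sin δ ≈ 0.544, b = sin(fδ)/sin δ ≈ 0.852.
p = a·p₁ + b·p₂ ≈ (-0.335, 0.433, 0.837); φ = arcsin(p_z) ≈ 56.81°, λ = atan2(p_y, p_x) ≈ 127.78°.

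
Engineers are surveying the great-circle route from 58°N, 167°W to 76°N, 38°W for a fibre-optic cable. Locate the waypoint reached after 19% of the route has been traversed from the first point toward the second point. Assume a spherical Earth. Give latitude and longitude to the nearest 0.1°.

≈ 65.6°N, 161.6°W

Write both endpoints as unit vectors p₁, p₂ with components (cos φ cos λ, cos φ sin λ, sin φ).
The central angle between the endpoints is δ = arccos(p₁·p₂) ≈ 0.734 rad (42.1°).
Interpolate at f = 0.19 with slerp weights a = sin((1−f)δ)/sin δ ≈ 0.836, b = sin(fδ)/sin δ ≈ 0.208.
p = a·p₁ + b·p₂ ≈ (-0.392, -0.131, 0.911); φ = arcsin(p_z) ≈ 65.58°, λ = atan2(p_y, p_x) ≈ -161.58°.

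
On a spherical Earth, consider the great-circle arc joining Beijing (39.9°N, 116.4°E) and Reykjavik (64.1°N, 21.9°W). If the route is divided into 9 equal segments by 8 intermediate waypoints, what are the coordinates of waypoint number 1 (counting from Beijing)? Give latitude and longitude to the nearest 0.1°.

Write both endpoints as unit vectors p₁, p₂ with components (cos φ cos λ, cos φ sin λ, sin φ).
The central angle between the endpoints is δ = arccos(p₁·p₂) ≈ 1.238 rad (70.9°).
Interpolate at f = 1/9 with slerp weights a = sin((1−f)δ)/sin δ ≈ 0.943, b = sin(fδ)/sin δ ≈ 0.145.
p = a·p₁ + b·p₂ ≈ (-0.263, 0.624, 0.735); φ = arcsin(p_z) ≈ 47.35°, λ = atan2(p_y, p_x) ≈ 112.83°.

≈ 47.3°N, 112.8°E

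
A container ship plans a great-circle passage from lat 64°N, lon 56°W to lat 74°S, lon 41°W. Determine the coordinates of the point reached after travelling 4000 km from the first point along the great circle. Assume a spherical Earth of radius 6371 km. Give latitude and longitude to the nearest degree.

Convert each endpoint to a unit vector on the sphere (x = cos φ cos λ, y = cos φ sin λ, z = sin φ).
The central angle between the endpoints is δ = arccos(p₁·p₂) ≈ 2.415 rad (138.4°). The total great-circle distance is δ·R ≈ 2.415 × 6371 ≈ 15384 km, so the target fraction is f = 4000/15384 ≈ 0.260.
Interpolate at f ≈ 0.260 with slerp weights a = sin((1−f)δ)/sin δ ≈ 1.470, b = sin(fδ)/sin δ ≈ 0.884.
p = a·p₁ + b·p₂ ≈ (0.544, -0.694, 0.471); φ = arcsin(p_z) ≈ 28.12°, λ = atan2(p_y, p_x) ≈ -51.90°.

≈ lat 28°N, lon 52°W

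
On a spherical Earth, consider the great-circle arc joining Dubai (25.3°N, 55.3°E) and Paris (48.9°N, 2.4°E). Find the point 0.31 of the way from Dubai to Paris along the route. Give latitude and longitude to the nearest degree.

≈ (35°N, 43°E)

Write both endpoints as unit vectors p₁, p₂ with components (cos φ cos λ, cos φ sin λ, sin φ).
The central angle between the endpoints is δ = arccos(p₁·p₂) ≈ 0.822 rad (47.1°).
Interpolate at f = 0.31 with slerp weights a = sin((1−f)δ)/sin δ ≈ 0.733, b = sin(fδ)/sin δ ≈ 0.344.
p = a·p₁ + b·p₂ ≈ (0.604, 0.555, 0.573); φ = arcsin(p_z) ≈ 34.95°, λ = atan2(p_y, p_x) ≈ 42.58°.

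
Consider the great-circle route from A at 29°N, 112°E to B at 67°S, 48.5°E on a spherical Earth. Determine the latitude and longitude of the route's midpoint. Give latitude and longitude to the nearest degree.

Convert each endpoint to a unit vector on the sphere (x = cos φ cos λ, y = cos φ sin λ, z = sin φ).
The central angle between the endpoints is δ = arccos(p₁·p₂) ≈ 1.869 rad (107.1°).
Interpolate at f = 1/2 with slerp weights a = sin((1−f)δ)/sin δ ≈ 0.841, b = sin(fδ)/sin δ ≈ 0.841.
p = a·p₁ + b·p₂ ≈ (-0.058, 0.929, -0.367); φ = arcsin(p_z) ≈ -21.51°, λ = atan2(p_y, p_x) ≈ 93.56°.

≈ 22°S, 94°E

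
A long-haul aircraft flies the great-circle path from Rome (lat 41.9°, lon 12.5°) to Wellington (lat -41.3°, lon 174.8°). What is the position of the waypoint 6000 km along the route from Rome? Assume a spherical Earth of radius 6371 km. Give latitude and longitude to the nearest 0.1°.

The haversine formula gives a central angle δ ≈ 2.911 rad (166.8°) between the endpoints. The total great-circle distance is δ·R ≈ 2.911 × 6371 ≈ 18544 km, so the target fraction is f = 6000/18544 ≈ 0.324.
Interpolate at f ≈ 0.324 with slerp weights a = sin((1−f)δ)/sin δ ≈ 4.029, b = sin(fδ)/sin δ ≈ 3.534.
p = a·p₁ + b·p₂ ≈ (0.283, 0.890, 0.358); φ = arcsin(p_z) ≈ 20.98°, λ = atan2(p_y, p_x) ≈ 72.33°.

≈ lat 21.0°, lon 72.3°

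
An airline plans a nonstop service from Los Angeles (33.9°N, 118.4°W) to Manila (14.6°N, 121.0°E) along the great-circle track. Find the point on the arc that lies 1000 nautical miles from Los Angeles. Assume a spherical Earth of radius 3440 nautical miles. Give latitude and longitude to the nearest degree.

≈ (41°N, 138°W)

Convert each endpoint to a unit vector on the sphere (x = cos φ cos λ, y = cos φ sin λ, z = sin φ).
The central angle between the endpoints is δ = arccos(p₁·p₂) ≈ 1.842 rad (105.6°). The total great-circle distance is δ·R ≈ 1.842 × 3440 ≈ 6338 nmi, so the target fraction is f = 1000/6338 ≈ 0.158.
Interpolate at f ≈ 0.158 with slerp weights a = sin((1−f)δ)/sin δ ≈ 1.038, b = sin(fδ)/sin δ ≈ 0.298.
p = a·p₁ + b·p₂ ≈ (-0.558, -0.511, 0.654); φ = arcsin(p_z) ≈ 40.83°, λ = atan2(p_y, p_x) ≈ -137.52°.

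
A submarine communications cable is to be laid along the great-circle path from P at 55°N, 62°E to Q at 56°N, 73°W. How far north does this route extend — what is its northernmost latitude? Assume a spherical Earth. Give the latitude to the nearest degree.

≈ 75°N

The great circle lies in the plane with unit normal n̂ = (p₁ × p₂)/|p₁ × p₂|.
Here n̂_z ≈ -0.254; the vertex latitude is φ_max = arccos|n̂_z| ≈ 75.3°.
Check via Clairaut: cos φ_max = |cos φ₁| · sin C = cos(55.0°)·sin(26.3°) ≈ 0.254, again giving ≈ 75.3°.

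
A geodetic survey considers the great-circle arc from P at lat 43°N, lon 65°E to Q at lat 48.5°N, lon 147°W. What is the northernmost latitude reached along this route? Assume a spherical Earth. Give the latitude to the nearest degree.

The great circle lies in the plane with unit normal n̂ = (p₁ × p₂)/|p₁ × p₂|.
Here n̂_z ≈ +0.258; the vertex latitude is φ_max = arccos|n̂_z| ≈ 75.0°.
Check via Clairaut: cos φ_max = |cos φ₁| · sin C = cos(43.0°)·sin(20.7°) ≈ 0.258, again giving ≈ 75.0°.

≈ 75°N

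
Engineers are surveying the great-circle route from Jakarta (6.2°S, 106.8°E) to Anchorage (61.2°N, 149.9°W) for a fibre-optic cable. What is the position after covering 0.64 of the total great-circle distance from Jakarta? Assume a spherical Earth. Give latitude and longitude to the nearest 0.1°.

≈ (48.3°N, 147.6°E)

The haversine formula gives a central angle δ ≈ 1.777 rad (101.8°) between the endpoints.
Interpolate at f = 0.64 with slerp weights a = sin((1−f)δ)/sin δ ≈ 0.610, b = sin(fδ)/sin δ ≈ 0.927.
p = a·p₁ + b·p₂ ≈ (-0.562, 0.356, 0.747); φ = arcsin(p_z) ≈ 48.30°, λ = atan2(p_y, p_x) ≈ 147.60°.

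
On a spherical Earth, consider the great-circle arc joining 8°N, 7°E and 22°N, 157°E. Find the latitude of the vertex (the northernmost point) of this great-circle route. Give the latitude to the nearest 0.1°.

≈ 46.7°N

The great circle lies in the plane with unit normal n̂ = (p₁ × p₂)/|p₁ × p₂|.
Here n̂_z ≈ +0.686; the vertex latitude is φ_max = arccos|n̂_z| ≈ 46.7°.
Check via Clairaut: cos φ_max = |cos φ₁| · sin C = cos(8.0°)·sin(43.8°) ≈ 0.686, again giving ≈ 46.7°.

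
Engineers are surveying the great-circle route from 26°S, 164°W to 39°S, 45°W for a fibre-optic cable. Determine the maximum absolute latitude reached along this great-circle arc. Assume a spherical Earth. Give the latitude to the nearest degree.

The great circle lies in the plane with unit normal n̂ = (p₁ × p₂)/|p₁ × p₂|.
Here n̂_z ≈ +0.612; the vertex latitude is φ_max = arccos|n̂_z| ≈ 52.3°.
Check via Clairaut: cos φ_max = |cos φ₁| · sin C = cos(26.0°)·sin(137.1°) ≈ 0.612, again giving ≈ 52.3°.

≈ 52°S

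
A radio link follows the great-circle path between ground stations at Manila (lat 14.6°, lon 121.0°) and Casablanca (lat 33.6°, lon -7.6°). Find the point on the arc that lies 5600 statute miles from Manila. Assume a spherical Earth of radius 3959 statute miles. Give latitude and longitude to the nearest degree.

≈ lat 46°, lon 29°

Convert each endpoint to a unit vector on the sphere (x = cos φ cos λ, y = cos φ sin λ, z = sin φ).
The central angle between the endpoints is δ = arccos(p₁·p₂) ≈ 1.943 rad (111.3°). The total great-circle distance is δ·R ≈ 1.943 × 3959 ≈ 7691 mi, so the target fraction is f = 5600/7691 ≈ 0.728.
Interpolate at f ≈ 0.728 with slerp weights a = sin((1−f)δ)/sin δ ≈ 0.541, b = sin(fδ)/sin δ ≈ 1.060.
p = a·p₁ + b·p₂ ≈ (0.606, 0.332, 0.723); φ = arcsin(p_z) ≈ 46.31°, λ = atan2(p_y, p_x) ≈ 28.72°.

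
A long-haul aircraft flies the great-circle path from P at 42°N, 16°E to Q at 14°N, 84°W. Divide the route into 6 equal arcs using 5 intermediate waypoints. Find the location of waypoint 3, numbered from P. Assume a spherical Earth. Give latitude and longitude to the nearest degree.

Convert each endpoint to a unit vector on the sphere (x = cos φ cos λ, y = cos φ sin λ, z = sin φ).
The central angle between the endpoints is δ = arccos(p₁·p₂) ≈ 1.534 rad (87.9°).
Interpolate at f = 3/6 with slerp weights a = sin((1−f)δ)/sin δ ≈ 0.694, b = sin(fδ)/sin δ ≈ 0.694.
p = a·p₁ + b·p₂ ≈ (0.567, -0.528, 0.633); φ = arcsin(p_z) ≈ 39.25°, λ = atan2(p_y, p_x) ≈ -42.98°.

≈ 39°N, 43°W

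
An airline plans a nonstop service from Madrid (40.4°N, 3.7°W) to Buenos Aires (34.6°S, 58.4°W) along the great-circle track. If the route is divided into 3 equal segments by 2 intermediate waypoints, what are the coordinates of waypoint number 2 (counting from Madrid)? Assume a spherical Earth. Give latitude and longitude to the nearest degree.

Write both endpoints as unit vectors p₁, p₂ with components (cos φ cos λ, cos φ sin λ, sin φ).
The central angle between the endpoints is δ = arccos(p₁·p₂) ≈ 1.577 rad (90.3°).
Interpolate at f = 2/3 with slerp weights a = sin((1−f)δ)/sin δ ≈ 0.502, b = sin(fδ)/sin δ ≈ 0.868.
p = a·p₁ + b·p₂ ≈ (0.756, -0.633, -0.168); φ = arcsin(p_z) ≈ -9.66°, λ = atan2(p_y, p_x) ≈ -39.96°.

≈ 10°S, 40°W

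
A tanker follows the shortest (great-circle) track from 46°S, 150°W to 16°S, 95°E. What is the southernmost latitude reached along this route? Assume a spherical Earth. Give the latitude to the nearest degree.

≈ 53°S

The great circle lies in the plane with unit normal n̂ = (p₁ × p₂)/|p₁ × p₂|.
Here n̂_z ≈ -0.607; the vertex latitude is φ_max = arccos|n̂_z| ≈ 52.6°.
Check via Clairaut: cos φ_max = |cos φ₁| · sin C = cos(46.0°)·sin(119.0°) ≈ 0.607, again giving ≈ 52.6°.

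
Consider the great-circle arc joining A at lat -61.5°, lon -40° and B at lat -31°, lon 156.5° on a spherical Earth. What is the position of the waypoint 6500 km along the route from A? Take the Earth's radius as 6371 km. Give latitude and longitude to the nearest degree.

From cos δ = sin φ₁ sin φ₂ + cos φ₁ cos φ₂ cos Δλ, the central angle is δ ≈ 1.510 rad (86.5°). The total great-circle distance is δ·R ≈ 1.510 × 6371 ≈ 9622 km, so the target fraction is f = 6500/9622 ≈ 0.676.
Interpolate at f ≈ 0.676 with slerp weights a = sin((1−f)δ)/sin δ ≈ 0.472, b = sin(fδ)/sin δ ≈ 0.854.
p = a·p₁ + b·p₂ ≈ (-0.499, 0.147, -0.854); φ = arcsin(p_z) ≈ -58.66°, λ = atan2(p_y, p_x) ≈ 163.56°.

≈ lat -59°, lon 164°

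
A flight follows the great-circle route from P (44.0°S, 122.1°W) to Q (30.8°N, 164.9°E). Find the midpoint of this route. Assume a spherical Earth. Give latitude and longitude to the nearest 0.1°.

From cos δ = sin φ₁ sin φ₂ + cos φ₁ cos φ₂ cos Δλ, the central angle is δ ≈ 1.747 rad (100.1°).
Interpolate at f = 1/2 with slerp weights a = sin((1−f)δ)/sin δ ≈ 0.779, b = sin(fδ)/sin δ ≈ 0.779.
p = a·p₁ + b·p₂ ≈ (-0.943, -0.300, -0.142); φ = arcsin(p_z) ≈ -8.17°, λ = atan2(p_y, p_x) ≈ -162.35°.

≈ (8.2°S, 162.3°W)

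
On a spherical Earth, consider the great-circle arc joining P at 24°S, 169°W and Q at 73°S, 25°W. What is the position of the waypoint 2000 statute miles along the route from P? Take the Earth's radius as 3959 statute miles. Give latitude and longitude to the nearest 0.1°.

Convert each endpoint to a unit vector on the sphere (x = cos φ cos λ, y = cos φ sin λ, z = sin φ).
The central angle between the endpoints is δ = arccos(p₁·p₂) ≈ 1.397 rad (80.0°). The total great-circle distance is δ·R ≈ 1.397 × 3959 ≈ 5531 mi, so the target fraction is f = 2000/5531 ≈ 0.362.
Interpolate at f ≈ 0.362 with slerp weights a = sin((1−f)δ)/sin δ ≈ 0.790, b = sin(fδ)/sin δ ≈ 0.491.
p = a·p₁ + b·p₂ ≈ (-0.578, -0.198, -0.791); φ = arcsin(p_z) ≈ -52.30°, λ = atan2(p_y, p_x) ≈ -161.06°.

≈ 52.3°S, 161.1°W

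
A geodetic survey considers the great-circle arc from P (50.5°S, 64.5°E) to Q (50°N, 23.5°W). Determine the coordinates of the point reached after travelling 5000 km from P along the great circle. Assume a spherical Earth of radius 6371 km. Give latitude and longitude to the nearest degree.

≈ (16°S, 29°E)

Convert each endpoint to a unit vector on the sphere (x = cos φ cos λ, y = cos φ sin λ, z = sin φ).
The central angle between the endpoints is δ = arccos(p₁·p₂) ≈ 2.186 rad (125.2°). The total great-circle distance is δ·R ≈ 2.186 × 6371 ≈ 13925 km, so the target fraction is f = 5000/13925 ≈ 0.359.
Interpolate at f ≈ 0.359 with slerp weights a = sin((1−f)δ)/sin δ ≈ 1.207, b = sin(fδ)/sin δ ≈ 0.865.
p = a·p₁ + b·p₂ ≈ (0.840, 0.471, -0.268); φ = arcsin(p_z) ≈ -15.56°, λ = atan2(p_y, p_x) ≈ 29.27°.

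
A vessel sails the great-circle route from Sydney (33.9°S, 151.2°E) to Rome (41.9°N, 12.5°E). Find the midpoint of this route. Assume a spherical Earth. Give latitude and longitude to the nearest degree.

≈ 11°N, 90°E

From cos δ = sin φ₁ sin φ₂ + cos φ₁ cos φ₂ cos Δλ, the central angle is δ ≈ 2.562 rad (146.8°).
Interpolate at f = 1/2 with slerp weights a = sin((1−f)δ)/sin δ ≈ 1.749, b = sin(fδ)/sin δ ≈ 1.749.
p = a·p₁ + b·p₂ ≈ (-0.001, 0.981, 0.193); φ = arcsin(p_z) ≈ 11.10°, λ = atan2(p_y, p_x) ≈ 90.07°.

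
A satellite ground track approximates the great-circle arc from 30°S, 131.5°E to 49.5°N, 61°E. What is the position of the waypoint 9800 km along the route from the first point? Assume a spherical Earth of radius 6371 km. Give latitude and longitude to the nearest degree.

Convert each endpoint to a unit vector on the sphere (x = cos φ cos λ, y = cos φ sin λ, z = sin φ).
The central angle between the endpoints is δ = arccos(p₁·p₂) ≈ 1.764 rad (101.1°). The total great-circle distance is δ·R ≈ 1.764 × 6371 ≈ 11241 km, so the target fraction is f = 9800/11241 ≈ 0.872.
Interpolate at f ≈ 0.872 with slerp weights a = sin((1−f)δ)/sin δ ≈ 0.229, b = sin(fδ)/sin δ ≈ 1.019.
p = a·p₁ + b·p₂ ≈ (0.190, 0.727, 0.660); φ = arcsin(p_z) ≈ 41.31°, λ = atan2(p_y, p_x) ≈ 75.39°.

≈ 41°N, 75°E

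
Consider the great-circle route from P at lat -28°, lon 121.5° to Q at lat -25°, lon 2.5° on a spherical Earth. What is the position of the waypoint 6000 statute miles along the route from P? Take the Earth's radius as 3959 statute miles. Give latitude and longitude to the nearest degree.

From cos δ = sin φ₁ sin φ₂ + cos φ₁ cos φ₂ cos Δλ, the central angle is δ ≈ 1.761 rad (100.9°). The total great-circle distance is δ·R ≈ 1.761 × 3959 ≈ 6974 mi, so the target fraction is f = 6000/6974 ≈ 0.860.
Interpolate at f ≈ 0.860 with slerp weights a = sin((1−f)δ)/sin δ ≈ 0.248, b = sin(fδ)/sin δ ≈ 1.017.
p = a·p₁ + b·p₂ ≈ (0.806, 0.227, -0.546); φ = arcsin(p_z) ≈ -33.11°, λ = atan2(p_y, p_x) ≈ 15.72°.

≈ lat -33°, lon 16°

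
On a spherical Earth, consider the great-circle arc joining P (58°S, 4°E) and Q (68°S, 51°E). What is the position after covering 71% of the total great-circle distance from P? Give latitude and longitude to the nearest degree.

From cos δ = sin φ₁ sin φ₂ + cos φ₁ cos φ₂ cos Δλ, the central angle is δ ≈ 0.398 rad (22.8°).
Interpolate at f = 0.71 with slerp weights a = sin((1−f)δ)/sin δ ≈ 0.297, b = sin(fδ)/sin δ ≈ 0.719.
p = a·p₁ + b·p₂ ≈ (0.327, 0.220, -0.919); φ = arcsin(p_z) ≈ -66.79°, λ = atan2(p_y, p_x) ≈ 34.01°.

≈ (67°S, 34°E)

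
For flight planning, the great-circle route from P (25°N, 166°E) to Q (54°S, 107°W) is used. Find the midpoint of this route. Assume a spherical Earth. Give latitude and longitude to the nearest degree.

Write both endpoints as unit vectors p₁, p₂ with components (cos φ cos λ, cos φ sin λ, sin φ).
The central angle between the endpoints is δ = arccos(p₁·p₂) ≈ 1.890 rad (108.3°).
Interpolate at f = 1/2 with slerp weights a = sin((1−f)δ)/sin δ ≈ 0.854, b = sin(fδ)/sin δ ≈ 0.854.
p = a·p₁ + b·p₂ ≈ (-0.897, -0.293, -0.330); φ = arcsin(p_z) ≈ -19.26°, λ = atan2(p_y, p_x) ≈ -161.94°.

≈ (19°S, 162°W)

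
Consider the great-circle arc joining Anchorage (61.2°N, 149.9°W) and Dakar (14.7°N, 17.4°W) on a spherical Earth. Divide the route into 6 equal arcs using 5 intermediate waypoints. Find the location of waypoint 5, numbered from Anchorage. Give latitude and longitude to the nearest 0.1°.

Write both endpoints as unit vectors p₁, p₂ with components (cos φ cos λ, cos φ sin λ, sin φ).
The central angle between the endpoints is δ = arccos(p₁·p₂) ≈ 1.663 rad (95.3°).
Interpolate at f = 5/6 with slerp weights a = sin((1−f)δ)/sin δ ≈ 0.275, b = sin(fδ)/sin δ ≈ 0.987.
p = a·p₁ + b·p₂ ≈ (0.797, -0.352, 0.491); φ = arcsin(p_z) ≈ 29.43°, λ = atan2(p_y, p_x) ≈ -23.84°.

≈ 29.4°N, 23.8°W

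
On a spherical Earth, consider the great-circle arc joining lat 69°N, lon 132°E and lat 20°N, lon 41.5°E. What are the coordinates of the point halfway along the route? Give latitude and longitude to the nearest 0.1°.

≈ lat 51.8°N, lon 62.4°E

The haversine formula gives a central angle δ ≈ 1.249 rad (71.6°) between the endpoints.
Interpolate at f = 1/2 with slerp weights a = sin((1−f)δ)/sin δ ≈ 0.616, b = sin(fδ)/sin δ ≈ 0.616.
p = a·p₁ + b·p₂ ≈ (0.286, 0.548, 0.786); φ = arcsin(p_z) ≈ 51.83°, λ = atan2(p_y, p_x) ≈ 62.44°.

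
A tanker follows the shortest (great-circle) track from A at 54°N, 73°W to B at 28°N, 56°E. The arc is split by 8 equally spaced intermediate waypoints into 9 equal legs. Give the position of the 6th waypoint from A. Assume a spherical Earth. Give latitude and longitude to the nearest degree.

≈ 52°N, 35°E

Convert each endpoint to a unit vector on the sphere (x = cos φ cos λ, y = cos φ sin λ, z = sin φ).
The central angle between the endpoints is δ = arccos(p₁·p₂) ≈ 1.518 rad (87.0°).
Interpolate at f = 6/9 with slerp weights a = sin((1−f)δ)/sin δ ≈ 0.485, b = sin(fδ)/sin δ ≈ 0.849.
p = a·p₁ + b·p₂ ≈ (0.503, 0.349, 0.791); φ = arcsin(p_z) ≈ 52.29°, λ = atan2(p_y, p_x) ≈ 34.75°.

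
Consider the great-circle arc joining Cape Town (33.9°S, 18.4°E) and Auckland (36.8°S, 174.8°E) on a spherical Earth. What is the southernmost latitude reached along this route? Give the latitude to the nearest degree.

The great circle lies in the plane with unit normal n̂ = (p₁ × p₂)/|p₁ × p₂|.
Here n̂_z ≈ +0.277; the vertex latitude is φ_max = arccos|n̂_z| ≈ 73.9°.
Check via Clairaut: cos φ_max = |cos φ₁| · sin C = cos(33.9°)·sin(160.5°) ≈ 0.277, again giving ≈ 73.9°.

≈ 74°S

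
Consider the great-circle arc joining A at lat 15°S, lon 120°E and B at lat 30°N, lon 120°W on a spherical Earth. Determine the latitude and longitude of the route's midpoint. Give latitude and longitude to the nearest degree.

≈ lat 15°N, lon 175°E

From cos δ = sin φ₁ sin φ₂ + cos φ₁ cos φ₂ cos Δλ, the central angle is δ ≈ 2.150 rad (123.2°).
Interpolate at f = 1/2 with slerp weights a = sin((1−f)δ)/sin δ ≈ 1.051, b = sin(fδ)/sin δ ≈ 1.051.
p = a·p₁ + b·p₂ ≈ (-0.963, 0.091, 0.254); φ = arcsin(p_z) ≈ 14.69°, λ = atan2(p_y, p_x) ≈ 174.60°.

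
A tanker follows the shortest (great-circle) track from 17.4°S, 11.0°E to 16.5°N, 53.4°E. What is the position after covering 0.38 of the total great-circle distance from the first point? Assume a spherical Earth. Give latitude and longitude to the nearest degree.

Convert each endpoint to a unit vector on the sphere (x = cos φ cos λ, y = cos φ sin λ, z = sin φ).
The central angle between the endpoints is δ = arccos(p₁·p₂) ≈ 0.939 rad (53.8°).
Interpolate at f = 0.38 with slerp weights a = sin((1−f)δ)/sin δ ≈ 0.681, b = sin(fδ)/sin δ ≈ 0.433.
p = a·p₁ + b·p₂ ≈ (0.886, 0.457, -0.081); φ = arcsin(p_z) ≈ -4.64°, λ = atan2(p_y, p_x) ≈ 27.31°.

≈ 5°S, 27°E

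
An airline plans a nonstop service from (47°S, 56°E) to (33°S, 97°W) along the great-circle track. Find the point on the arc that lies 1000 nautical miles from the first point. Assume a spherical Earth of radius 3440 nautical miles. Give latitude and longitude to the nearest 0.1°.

≈ (61.8°S, 42.6°E)

Convert each endpoint to a unit vector on the sphere (x = cos φ cos λ, y = cos φ sin λ, z = sin φ).
The central angle between the endpoints is δ = arccos(p₁·p₂) ≈ 1.682 rad (96.4°). The total great-circle distance is δ·R ≈ 1.682 × 3440 ≈ 5787 nmi, so the target fraction is f = 1000/5787 ≈ 0.173.
Interpolate at f ≈ 0.173 with slerp weights a = sin((1−f)δ)/sin δ ≈ 0.990, b = sin(fδ)/sin δ ≈ 0.288.
p = a·p₁ + b·p₂ ≈ (0.348, 0.320, -0.881); φ = arcsin(p_z) ≈ -61.79°, λ = atan2(p_y, p_x) ≈ 42.57°.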